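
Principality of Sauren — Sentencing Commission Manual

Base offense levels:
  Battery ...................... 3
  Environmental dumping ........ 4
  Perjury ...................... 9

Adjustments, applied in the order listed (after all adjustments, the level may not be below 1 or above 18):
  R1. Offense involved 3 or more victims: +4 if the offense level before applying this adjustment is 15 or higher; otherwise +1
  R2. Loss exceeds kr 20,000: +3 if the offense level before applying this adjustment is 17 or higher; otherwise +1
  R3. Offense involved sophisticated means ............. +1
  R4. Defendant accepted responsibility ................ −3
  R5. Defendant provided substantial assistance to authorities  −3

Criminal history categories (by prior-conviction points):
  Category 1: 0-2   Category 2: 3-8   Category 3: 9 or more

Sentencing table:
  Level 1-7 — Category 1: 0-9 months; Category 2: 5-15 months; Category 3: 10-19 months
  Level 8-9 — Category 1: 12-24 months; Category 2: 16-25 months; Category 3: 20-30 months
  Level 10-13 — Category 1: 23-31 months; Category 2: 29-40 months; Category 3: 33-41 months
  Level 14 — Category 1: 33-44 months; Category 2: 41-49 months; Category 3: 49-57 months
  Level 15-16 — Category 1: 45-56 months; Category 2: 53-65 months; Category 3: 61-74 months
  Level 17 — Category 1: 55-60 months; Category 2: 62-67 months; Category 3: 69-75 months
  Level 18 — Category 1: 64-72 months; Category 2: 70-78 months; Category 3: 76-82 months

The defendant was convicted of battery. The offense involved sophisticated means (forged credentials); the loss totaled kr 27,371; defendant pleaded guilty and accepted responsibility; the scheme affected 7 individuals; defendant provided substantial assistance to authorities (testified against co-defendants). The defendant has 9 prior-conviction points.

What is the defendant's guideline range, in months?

10-19 months

Base offense level for battery: 3.
R1 applies (level before this adjustment is 3 < 15, so +1): 3 + 1 = 4.
R2 applies (level before this adjustment is 4 < 17, so +1): 4 + 1 = 5.
R3 applies: 5 + 1 = 6.
R4 applies: 6 − 3 = 3.
R5 applies: 3 − 3 = 0.
Level 0 is below the minimum of 1; floored at 1.
Final offense level: 1.
Criminal history: 9 prior points → Category 3 (9+).
Level 1 falls in the 1-7 band.
Grid: Level 1-7 × Category 3 = 10-19 months.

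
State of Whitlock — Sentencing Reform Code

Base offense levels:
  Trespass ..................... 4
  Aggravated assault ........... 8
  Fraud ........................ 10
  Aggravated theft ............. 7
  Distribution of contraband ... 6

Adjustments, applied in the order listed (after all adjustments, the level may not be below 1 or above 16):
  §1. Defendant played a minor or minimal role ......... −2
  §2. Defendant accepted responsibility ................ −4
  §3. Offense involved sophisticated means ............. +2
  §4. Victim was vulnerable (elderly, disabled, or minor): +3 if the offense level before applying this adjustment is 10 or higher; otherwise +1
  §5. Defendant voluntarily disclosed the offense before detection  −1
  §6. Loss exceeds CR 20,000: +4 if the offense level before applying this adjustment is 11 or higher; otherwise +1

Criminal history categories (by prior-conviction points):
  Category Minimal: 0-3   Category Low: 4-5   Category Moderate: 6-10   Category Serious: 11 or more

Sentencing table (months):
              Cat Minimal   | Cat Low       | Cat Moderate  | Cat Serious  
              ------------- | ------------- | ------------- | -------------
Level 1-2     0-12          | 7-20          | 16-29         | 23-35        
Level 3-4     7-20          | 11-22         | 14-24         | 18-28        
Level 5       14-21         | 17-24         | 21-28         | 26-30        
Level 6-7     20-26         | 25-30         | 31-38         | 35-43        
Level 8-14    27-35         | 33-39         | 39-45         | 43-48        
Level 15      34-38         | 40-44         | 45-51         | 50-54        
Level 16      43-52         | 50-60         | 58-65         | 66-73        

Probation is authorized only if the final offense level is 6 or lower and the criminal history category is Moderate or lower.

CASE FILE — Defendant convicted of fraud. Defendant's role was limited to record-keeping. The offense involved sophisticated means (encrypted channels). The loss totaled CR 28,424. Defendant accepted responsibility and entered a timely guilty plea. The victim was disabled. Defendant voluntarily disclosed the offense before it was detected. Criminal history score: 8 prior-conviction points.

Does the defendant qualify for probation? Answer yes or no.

No

Base offense level for fraud: 10.
§1 applies: 10 − 2 = 8.
§2 applies: 8 − 4 = 4.
§3 applies: 4 + 2 = 6.
§4 applies (level before this adjustment is 6 < 10, so +1): 6 + 1 = 7.
§5 applies: 7 − 1 = 6.
§6 applies (level before this adjustment is 6 < 11, so +1): 6 + 1 = 7.
Final offense level: 7.
Criminal history: 8 prior points → Category Moderate (6-10).
Level 7 falls in the 6-7 band.
Grid: Level 6-7 × Category Moderate = 31-38 months.
Probation check: level 7 > 6 and category Moderate ≤ Moderate → not eligible.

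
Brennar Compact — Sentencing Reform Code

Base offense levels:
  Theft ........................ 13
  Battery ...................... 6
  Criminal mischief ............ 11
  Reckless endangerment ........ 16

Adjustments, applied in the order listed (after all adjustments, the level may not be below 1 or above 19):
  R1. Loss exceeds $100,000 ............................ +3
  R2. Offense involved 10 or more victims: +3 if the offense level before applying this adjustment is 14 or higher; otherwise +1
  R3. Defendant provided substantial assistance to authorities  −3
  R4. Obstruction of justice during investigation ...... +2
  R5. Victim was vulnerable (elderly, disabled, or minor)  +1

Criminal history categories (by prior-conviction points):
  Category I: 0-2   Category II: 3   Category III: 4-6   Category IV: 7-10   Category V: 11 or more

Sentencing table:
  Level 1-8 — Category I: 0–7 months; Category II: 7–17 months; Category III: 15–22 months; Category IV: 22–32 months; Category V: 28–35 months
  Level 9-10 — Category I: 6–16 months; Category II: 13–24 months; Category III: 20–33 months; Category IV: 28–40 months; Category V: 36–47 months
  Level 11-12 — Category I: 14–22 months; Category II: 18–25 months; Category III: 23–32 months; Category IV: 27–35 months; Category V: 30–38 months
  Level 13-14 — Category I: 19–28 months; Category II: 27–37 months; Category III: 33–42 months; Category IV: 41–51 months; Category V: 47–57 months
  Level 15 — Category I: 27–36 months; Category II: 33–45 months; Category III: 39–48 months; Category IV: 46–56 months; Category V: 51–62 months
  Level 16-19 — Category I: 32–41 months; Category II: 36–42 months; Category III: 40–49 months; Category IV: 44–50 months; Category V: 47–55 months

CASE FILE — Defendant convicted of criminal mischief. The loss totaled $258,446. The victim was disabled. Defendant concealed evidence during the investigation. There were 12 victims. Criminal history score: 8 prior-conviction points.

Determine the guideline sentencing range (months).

Base offense level for criminal mischief: 11.
R1 applies: 11 + 3 = 14.
R2 applies (level before this adjustment is 14 ≥ 14, so +3): 14 + 3 = 17.
R3 does not apply.
R4 applies: 17 + 2 = 19.
R5 applies: 19 + 1 = 20.
Level 20 exceeds the maximum of 19; capped at 19.
Final offense level: 19.
Criminal history: 8 prior points → Category IV (7-10).
Level 19 falls in the 16-19 band.
Grid: Level 16-19 × Category IV = 44-50 months.

44-50 months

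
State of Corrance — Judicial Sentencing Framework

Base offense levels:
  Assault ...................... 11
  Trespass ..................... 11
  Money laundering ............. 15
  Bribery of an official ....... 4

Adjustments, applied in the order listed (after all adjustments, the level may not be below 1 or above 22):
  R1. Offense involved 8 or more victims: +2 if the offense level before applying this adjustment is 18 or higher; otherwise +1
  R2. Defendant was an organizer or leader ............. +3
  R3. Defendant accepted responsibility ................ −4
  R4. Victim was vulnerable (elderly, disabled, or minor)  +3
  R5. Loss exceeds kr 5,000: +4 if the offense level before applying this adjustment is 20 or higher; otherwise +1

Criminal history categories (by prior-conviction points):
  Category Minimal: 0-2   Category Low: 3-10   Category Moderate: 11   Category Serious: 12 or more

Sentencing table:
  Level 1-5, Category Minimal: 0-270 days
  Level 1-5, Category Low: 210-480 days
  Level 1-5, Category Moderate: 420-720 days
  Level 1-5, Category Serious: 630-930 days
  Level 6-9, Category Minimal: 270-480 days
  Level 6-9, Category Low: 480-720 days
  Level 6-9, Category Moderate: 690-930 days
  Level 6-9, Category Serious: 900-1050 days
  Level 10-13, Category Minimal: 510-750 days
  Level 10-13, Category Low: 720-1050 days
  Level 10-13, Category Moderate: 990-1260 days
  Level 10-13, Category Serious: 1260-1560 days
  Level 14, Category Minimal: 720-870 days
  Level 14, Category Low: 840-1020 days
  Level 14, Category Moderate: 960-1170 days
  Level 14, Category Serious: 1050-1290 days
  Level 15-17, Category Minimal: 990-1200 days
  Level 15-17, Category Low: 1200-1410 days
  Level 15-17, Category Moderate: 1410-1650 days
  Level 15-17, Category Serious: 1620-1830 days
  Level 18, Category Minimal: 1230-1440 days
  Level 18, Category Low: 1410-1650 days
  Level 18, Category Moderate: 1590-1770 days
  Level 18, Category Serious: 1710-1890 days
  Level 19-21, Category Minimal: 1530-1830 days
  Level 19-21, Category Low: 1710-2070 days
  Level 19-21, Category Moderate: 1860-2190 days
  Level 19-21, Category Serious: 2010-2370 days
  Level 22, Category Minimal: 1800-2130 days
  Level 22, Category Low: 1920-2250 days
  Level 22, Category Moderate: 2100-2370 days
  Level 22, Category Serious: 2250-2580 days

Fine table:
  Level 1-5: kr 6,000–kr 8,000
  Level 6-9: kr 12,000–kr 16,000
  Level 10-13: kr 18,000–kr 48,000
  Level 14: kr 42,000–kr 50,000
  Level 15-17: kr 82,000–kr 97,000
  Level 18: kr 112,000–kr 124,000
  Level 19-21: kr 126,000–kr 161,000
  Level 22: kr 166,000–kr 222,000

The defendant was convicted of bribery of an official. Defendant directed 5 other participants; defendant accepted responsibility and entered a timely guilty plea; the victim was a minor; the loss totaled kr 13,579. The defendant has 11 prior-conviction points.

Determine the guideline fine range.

Base offense level for bribery of an official: 4.
R2 applies: 4 + 3 = 7.
R3 applies: 7 − 4 = 3.
R4 applies: 3 + 3 = 6.
R5 applies (level before this adjustment is 6 < 20, so +1): 6 + 1 = 7.
Final offense level: 7.
Level 7 falls in the 6-9 band.
Fine table: Level 6-9 → kr 12,000–kr 16,000.

kr 12,000–kr 16,000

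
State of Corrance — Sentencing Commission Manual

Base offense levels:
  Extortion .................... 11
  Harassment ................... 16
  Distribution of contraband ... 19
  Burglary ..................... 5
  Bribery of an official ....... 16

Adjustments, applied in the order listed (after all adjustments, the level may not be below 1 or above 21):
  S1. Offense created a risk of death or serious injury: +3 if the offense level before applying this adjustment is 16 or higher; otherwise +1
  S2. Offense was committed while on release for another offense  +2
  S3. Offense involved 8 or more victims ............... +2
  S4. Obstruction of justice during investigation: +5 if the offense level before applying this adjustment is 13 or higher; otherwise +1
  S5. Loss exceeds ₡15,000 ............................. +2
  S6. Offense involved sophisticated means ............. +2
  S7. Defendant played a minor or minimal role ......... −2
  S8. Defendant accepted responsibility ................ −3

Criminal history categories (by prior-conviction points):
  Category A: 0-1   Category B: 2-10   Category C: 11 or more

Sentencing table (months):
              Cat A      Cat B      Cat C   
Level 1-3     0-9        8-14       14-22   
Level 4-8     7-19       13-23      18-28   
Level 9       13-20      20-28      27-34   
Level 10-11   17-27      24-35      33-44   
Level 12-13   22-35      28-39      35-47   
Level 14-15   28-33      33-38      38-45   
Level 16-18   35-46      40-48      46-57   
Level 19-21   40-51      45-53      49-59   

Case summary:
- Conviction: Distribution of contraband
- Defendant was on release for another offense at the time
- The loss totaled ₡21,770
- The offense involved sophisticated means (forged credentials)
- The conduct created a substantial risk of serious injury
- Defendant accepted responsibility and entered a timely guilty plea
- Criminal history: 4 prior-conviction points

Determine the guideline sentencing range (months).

Base offense level for distribution of contraband: 19.
S1 applies (level before this adjustment is 19 ≥ 16, so +3): 19 + 3 = 22.
S2 applies: 22 + 2 = 24.
S3 does not apply.
S4 does not apply.
S5 applies: 24 + 2 = 26.
S6 applies: 26 + 2 = 28.
S8 applies: 28 − 3 = 25.
Level 25 exceeds the maximum of 21; capped at 21.
Final offense level: 21.
Criminal history: 4 prior points → Category B (2-10).
Level 21 falls in the 19-21 band.
Grid: Level 19-21 × Category B = 45-53 months.

45-53 months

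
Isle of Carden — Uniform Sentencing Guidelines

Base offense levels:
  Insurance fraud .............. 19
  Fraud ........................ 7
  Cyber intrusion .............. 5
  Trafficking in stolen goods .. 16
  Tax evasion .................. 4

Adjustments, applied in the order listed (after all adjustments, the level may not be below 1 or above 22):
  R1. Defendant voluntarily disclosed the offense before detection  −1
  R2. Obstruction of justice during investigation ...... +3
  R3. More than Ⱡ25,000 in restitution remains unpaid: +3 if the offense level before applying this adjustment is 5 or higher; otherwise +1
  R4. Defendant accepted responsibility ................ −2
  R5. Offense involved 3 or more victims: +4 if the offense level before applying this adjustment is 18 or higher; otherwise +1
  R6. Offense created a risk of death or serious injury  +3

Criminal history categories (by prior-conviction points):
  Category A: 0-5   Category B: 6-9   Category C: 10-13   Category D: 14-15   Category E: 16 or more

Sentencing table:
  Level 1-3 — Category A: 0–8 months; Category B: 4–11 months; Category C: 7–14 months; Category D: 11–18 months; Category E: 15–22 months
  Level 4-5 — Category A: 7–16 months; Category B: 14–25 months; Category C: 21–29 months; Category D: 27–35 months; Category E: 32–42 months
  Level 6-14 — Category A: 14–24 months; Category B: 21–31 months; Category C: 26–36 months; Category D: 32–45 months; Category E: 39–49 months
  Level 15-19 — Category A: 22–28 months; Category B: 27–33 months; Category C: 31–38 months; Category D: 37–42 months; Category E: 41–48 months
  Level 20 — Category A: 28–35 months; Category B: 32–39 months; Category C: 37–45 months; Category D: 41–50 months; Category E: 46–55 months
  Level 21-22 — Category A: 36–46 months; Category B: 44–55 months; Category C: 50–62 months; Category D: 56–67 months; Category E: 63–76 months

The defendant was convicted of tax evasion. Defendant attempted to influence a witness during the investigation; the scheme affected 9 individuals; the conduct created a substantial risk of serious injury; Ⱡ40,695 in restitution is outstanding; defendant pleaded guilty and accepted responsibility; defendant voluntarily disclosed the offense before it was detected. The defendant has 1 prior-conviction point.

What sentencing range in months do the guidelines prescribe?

Base offense level for tax evasion: 4.
R1 applies: 4 − 1 = 3.
R2 applies: 3 + 3 = 6.
R3 applies (level before this adjustment is 6 ≥ 5, so +3): 6 + 3 = 9.
R4 applies: 9 − 2 = 7.
R5 applies (level before this adjustment is 7 < 18, so +1): 7 + 1 = 8.
R6 applies: 8 + 3 = 11.
Final offense level: 11.
Criminal history: 1 prior point → Category A (0-5).
Level 11 falls in the 6-14 band.
Grid: Level 6-14 × Category A = 14-24 months.

14-24 months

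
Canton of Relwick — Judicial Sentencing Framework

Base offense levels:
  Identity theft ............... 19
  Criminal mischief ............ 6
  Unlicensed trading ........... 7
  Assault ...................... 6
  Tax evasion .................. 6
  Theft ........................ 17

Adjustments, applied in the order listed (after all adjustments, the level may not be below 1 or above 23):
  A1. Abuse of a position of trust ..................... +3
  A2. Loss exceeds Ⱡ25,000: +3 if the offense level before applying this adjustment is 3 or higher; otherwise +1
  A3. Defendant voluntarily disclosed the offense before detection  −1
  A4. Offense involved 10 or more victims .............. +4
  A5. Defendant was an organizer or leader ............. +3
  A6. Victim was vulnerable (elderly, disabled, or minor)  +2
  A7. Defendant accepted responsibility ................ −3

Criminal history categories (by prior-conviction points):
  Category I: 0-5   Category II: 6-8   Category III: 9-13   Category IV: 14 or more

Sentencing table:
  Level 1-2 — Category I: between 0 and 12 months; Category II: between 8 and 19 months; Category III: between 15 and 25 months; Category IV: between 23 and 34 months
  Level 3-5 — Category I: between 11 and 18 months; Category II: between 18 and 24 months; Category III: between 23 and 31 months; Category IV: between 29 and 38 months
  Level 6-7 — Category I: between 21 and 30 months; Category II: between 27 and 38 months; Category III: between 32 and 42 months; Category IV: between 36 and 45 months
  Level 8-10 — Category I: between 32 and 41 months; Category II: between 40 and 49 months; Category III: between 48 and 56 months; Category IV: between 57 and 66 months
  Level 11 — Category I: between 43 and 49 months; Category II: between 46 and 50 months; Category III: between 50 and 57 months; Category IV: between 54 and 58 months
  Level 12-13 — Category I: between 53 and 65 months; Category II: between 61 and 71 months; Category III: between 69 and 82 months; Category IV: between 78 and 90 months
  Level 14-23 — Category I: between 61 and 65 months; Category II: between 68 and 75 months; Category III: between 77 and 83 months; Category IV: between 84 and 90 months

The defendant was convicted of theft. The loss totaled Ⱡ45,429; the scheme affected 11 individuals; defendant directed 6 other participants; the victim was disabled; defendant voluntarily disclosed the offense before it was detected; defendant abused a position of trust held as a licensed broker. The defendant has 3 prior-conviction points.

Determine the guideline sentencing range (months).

61-65 months

Base offense level for theft: 17.
A1 applies: 17 + 3 = 20.
A2 applies (level before this adjustment is 20 ≥ 3, so +3): 20 + 3 = 23.
A3 applies: 23 − 1 = 22.
A4 applies: 22 + 4 = 26.
A5 applies: 26 + 3 = 29.
A6 applies: 29 + 2 = 31.
A7 does not apply.
Level 31 exceeds the maximum of 23; capped at 23.
Final offense level: 23.
Criminal history: 3 prior points → Category I (0-5).
Level 23 falls in the 14-23 band.
Grid: Level 14-23 × Category I = 61-65 months.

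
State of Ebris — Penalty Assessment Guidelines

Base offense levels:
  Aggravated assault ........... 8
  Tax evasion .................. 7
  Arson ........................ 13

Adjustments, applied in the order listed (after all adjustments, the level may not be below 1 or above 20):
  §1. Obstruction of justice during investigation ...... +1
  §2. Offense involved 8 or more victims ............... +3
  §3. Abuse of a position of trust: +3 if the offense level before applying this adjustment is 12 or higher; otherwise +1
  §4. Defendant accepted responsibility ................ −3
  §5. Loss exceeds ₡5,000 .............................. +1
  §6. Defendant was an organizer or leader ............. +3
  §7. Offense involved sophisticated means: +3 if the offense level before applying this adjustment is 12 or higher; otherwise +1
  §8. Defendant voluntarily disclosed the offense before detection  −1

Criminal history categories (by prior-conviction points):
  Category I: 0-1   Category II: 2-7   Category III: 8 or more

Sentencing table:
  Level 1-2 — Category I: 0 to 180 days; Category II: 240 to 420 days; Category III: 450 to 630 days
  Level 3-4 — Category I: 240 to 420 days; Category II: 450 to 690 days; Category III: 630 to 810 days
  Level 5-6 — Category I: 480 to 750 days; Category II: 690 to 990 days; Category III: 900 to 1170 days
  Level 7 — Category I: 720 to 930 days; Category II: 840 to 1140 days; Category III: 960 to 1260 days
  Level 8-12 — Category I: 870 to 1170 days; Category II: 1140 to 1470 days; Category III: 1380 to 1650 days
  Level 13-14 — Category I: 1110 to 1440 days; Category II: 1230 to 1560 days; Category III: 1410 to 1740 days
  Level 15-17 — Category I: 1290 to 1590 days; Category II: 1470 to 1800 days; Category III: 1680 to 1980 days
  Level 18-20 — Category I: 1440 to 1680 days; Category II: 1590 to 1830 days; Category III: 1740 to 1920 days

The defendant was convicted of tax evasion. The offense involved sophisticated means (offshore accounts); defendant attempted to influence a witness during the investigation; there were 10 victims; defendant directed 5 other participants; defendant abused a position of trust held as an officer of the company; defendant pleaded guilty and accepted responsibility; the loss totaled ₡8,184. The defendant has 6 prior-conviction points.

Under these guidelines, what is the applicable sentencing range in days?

Base offense level for tax evasion: 7.
§1 applies: 7 + 1 = 8.
§2 applies: 8 + 3 = 11.
§3 applies (level before this adjustment is 11 < 12, so +1): 11 + 1 = 12.
§4 applies: 12 − 3 = 9.
§5 applies: 9 + 1 = 10.
§6 applies: 10 + 3 = 13.
§7 applies (level before this adjustment is 13 ≥ 12, so +3): 13 + 3 = 16.
§8 does not apply.
Final offense level: 16.
Criminal history: 6 prior points → Category II (2-7).
Level 16 falls in the 15-17 band.
Grid: Level 15-17 × Category II = 1470-1800 days.

1470-1800 days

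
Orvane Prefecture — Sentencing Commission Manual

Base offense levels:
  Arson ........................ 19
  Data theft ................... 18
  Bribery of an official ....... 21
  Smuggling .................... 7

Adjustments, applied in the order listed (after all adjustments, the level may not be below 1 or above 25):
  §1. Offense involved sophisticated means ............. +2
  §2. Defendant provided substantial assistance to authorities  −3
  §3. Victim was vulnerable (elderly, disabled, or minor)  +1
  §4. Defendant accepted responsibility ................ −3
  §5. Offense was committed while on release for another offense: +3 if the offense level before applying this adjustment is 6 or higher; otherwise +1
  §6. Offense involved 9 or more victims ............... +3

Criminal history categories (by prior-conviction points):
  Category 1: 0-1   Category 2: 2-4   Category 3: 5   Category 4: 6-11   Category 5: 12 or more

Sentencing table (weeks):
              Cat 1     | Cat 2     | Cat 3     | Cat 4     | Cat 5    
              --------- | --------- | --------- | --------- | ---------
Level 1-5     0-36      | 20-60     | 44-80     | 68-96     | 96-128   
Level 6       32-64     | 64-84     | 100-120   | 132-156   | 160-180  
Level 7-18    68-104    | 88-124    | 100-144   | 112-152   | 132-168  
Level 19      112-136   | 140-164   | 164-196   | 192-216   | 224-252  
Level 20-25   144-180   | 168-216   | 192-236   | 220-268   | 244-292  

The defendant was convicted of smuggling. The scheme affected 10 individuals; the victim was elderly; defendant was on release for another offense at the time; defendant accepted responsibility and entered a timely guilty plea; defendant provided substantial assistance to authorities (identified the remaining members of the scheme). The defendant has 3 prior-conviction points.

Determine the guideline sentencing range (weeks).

64-84 weeks

Base offense level for smuggling: 7.
§2 applies: 7 − 3 = 4.
§3 applies: 4 + 1 = 5.
§4 applies: 5 − 3 = 2.
§5 applies (level before this adjustment is 2 < 6, so +1): 2 + 1 = 3.
§6 applies: 3 + 3 = 6.
Final offense level: 6.
Criminal history: 3 prior points → Category 2 (2-4).
Level 6 falls in the 6 band.
Grid: Level 6 × Category 2 = 64-84 weeks.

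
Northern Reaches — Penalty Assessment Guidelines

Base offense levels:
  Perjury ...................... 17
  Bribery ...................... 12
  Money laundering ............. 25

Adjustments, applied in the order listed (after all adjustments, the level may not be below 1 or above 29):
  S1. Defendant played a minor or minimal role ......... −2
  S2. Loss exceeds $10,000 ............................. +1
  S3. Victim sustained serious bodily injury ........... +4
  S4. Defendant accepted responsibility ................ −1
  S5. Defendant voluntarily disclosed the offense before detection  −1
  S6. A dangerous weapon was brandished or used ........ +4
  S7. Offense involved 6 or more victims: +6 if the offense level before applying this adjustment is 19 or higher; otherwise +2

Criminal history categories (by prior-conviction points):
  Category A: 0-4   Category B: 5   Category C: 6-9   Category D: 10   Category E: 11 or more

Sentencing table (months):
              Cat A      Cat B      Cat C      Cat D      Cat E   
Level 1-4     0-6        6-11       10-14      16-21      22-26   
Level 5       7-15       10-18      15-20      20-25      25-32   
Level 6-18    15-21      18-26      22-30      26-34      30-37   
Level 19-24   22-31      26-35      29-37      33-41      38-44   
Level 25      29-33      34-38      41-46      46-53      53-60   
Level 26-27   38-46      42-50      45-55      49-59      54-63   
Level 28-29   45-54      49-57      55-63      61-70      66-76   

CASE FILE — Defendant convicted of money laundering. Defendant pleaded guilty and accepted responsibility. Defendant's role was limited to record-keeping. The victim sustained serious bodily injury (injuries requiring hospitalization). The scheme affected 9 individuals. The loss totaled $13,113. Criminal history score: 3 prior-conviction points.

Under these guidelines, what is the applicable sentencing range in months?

Base offense level for money laundering: 25.
S1 applies: 25 − 2 = 23.
S2 applies: 23 + 1 = 24.
S3 applies: 24 + 4 = 28.
S4 applies: 28 − 1 = 27.
S5 does not apply.
S6 does not apply.
S7 applies (level before this adjustment is 27 ≥ 19, so +6): 27 + 6 = 33.
Level 33 exceeds the maximum of 29; capped at 29.
Final offense level: 29.
Criminal history: 3 prior points → Category A (0-4).
Level 29 falls in the 28-29 band.
Grid: Level 28-29 × Category A = 45-54 months.

45-54 months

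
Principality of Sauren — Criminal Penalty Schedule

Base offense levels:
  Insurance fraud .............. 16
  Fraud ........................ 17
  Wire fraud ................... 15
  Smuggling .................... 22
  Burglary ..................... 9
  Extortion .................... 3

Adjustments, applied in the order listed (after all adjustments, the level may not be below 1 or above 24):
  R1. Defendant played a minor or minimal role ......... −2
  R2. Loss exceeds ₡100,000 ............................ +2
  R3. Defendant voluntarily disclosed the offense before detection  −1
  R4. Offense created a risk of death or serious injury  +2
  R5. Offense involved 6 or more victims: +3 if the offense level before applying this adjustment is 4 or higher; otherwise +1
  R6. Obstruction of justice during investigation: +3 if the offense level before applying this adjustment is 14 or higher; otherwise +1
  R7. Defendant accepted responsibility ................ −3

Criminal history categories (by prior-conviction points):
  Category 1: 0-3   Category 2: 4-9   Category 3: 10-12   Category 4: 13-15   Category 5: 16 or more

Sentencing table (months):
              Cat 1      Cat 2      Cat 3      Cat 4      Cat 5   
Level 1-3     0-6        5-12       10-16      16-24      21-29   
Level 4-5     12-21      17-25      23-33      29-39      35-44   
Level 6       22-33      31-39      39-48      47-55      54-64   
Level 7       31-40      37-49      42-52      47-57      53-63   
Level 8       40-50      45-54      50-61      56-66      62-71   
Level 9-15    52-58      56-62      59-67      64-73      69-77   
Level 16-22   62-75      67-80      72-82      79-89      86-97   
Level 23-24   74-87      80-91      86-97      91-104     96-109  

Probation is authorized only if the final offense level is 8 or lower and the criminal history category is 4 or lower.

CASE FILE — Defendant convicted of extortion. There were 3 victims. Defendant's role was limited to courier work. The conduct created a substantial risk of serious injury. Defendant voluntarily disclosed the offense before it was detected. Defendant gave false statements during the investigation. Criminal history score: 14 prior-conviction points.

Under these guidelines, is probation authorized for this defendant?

Base offense level for extortion: 3.
R1 applies: 3 − 2 = 1.
R2 does not apply.
R3 applies: 1 − 1 = 0.
R4 applies: 0 + 2 = 2.
R6 applies (level before this adjustment is 2 < 14, so +1): 2 + 1 = 3.
Final offense level: 3.
Criminal history: 14 prior points → Category 4 (13-15).
Level 3 falls in the 1-3 band.
Grid: Level 1-3 × Category 4 = 16-24 months.
Probation check: level 3 ≤ 8 and category 4 ≤ 4 → eligible.

Yes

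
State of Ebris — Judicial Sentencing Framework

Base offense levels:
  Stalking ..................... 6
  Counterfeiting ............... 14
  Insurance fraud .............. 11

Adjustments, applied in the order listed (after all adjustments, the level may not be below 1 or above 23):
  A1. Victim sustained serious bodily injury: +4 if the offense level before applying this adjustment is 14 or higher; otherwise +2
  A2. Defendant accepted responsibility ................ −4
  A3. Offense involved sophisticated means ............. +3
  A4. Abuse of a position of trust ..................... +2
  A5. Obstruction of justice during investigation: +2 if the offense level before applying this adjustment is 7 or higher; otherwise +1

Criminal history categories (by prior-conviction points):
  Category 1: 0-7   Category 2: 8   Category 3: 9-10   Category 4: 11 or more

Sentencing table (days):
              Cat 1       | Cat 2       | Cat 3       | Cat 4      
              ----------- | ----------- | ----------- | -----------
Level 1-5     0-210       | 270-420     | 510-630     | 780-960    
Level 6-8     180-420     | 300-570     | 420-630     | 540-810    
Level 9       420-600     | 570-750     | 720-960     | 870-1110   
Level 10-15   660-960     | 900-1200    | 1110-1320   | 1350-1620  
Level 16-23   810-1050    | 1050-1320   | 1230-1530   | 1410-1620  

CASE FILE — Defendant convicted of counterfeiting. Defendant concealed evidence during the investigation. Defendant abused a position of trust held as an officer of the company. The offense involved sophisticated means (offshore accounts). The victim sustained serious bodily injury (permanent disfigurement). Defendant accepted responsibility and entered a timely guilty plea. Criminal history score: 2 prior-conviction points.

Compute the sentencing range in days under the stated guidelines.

Base offense level for counterfeiting: 14.
A1 applies (level before this adjustment is 14 ≥ 14, so +4): 14 + 4 = 18.
A2 applies: 18 − 4 = 14.
A3 applies: 14 + 3 = 17.
A4 applies: 17 + 2 = 19.
A5 applies (level before this adjustment is 19 ≥ 7, so +2): 19 + 2 = 21.
Final offense level: 21.
Criminal history: 2 prior points → Category 1 (0-7).
Level 21 falls in the 16-23 band.
Grid: Level 16-23 × Category 1 = 810-1050 days.

810-1050 days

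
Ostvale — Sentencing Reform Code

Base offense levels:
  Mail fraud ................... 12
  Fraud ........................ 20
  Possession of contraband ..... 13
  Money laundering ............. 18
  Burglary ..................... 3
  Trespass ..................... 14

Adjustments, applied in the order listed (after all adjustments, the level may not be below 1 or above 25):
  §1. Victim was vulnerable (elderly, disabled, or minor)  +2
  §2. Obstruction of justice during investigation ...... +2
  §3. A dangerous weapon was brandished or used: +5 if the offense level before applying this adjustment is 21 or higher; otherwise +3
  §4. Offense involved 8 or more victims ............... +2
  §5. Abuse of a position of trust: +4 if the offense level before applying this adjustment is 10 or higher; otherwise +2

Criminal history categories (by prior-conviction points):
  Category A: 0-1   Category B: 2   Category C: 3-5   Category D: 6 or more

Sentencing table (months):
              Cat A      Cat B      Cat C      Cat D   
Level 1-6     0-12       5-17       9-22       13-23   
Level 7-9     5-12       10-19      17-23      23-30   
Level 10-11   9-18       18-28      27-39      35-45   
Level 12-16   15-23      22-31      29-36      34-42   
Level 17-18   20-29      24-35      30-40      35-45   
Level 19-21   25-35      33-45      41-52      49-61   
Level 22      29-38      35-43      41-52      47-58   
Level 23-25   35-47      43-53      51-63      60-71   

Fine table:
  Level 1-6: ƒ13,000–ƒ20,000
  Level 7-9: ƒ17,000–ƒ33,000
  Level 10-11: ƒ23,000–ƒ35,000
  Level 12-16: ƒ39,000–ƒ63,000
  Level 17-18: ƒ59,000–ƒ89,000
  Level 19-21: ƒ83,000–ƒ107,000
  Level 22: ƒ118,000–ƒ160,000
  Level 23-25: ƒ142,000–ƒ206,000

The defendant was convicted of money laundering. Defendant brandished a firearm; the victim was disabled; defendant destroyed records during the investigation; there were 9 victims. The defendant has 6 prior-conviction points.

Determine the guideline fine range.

Base offense level for money laundering: 18.
§1 applies: 18 + 2 = 20.
§2 applies: 20 + 2 = 22.
§3 applies (level before this adjustment is 22 ≥ 21, so +5): 22 + 5 = 27.
§4 applies: 27 + 2 = 29.
§5 does not apply.
Level 29 exceeds the maximum of 25; capped at 25.
Final offense level: 25.
Level 25 falls in the 23-25 band.
Fine table: Level 23-25 → ƒ142,000–ƒ206,000.

ƒ142,000–ƒ206,000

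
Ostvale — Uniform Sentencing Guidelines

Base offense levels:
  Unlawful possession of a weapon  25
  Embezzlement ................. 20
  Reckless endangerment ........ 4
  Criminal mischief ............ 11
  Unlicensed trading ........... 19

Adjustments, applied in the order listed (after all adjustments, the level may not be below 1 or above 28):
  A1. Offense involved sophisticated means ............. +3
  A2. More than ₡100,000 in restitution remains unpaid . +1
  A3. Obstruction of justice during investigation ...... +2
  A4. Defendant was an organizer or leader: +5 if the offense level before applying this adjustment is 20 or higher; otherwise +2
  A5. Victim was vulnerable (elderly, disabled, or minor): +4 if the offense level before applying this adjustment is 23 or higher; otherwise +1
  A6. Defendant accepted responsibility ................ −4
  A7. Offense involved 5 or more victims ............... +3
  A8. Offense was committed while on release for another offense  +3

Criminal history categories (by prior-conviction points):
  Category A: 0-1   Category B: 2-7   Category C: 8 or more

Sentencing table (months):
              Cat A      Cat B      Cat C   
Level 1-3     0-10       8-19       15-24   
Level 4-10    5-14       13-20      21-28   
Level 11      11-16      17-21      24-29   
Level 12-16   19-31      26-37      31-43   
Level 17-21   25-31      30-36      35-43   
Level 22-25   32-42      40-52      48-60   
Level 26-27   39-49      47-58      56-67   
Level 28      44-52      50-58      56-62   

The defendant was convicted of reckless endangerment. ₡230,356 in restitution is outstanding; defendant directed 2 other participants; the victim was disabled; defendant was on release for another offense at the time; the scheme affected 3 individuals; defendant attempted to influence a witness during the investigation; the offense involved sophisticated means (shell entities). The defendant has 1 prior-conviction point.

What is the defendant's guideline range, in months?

19-31 months

Base offense level for reckless endangerment: 4.
A1 applies: 4 + 3 = 7.
A2 applies: 7 + 1 = 8.
A3 applies: 8 + 2 = 10.
A4 applies (level before this adjustment is 10 < 20, so +2): 10 + 2 = 12.
A5 applies (level before this adjustment is 12 < 23, so +1): 12 + 1 = 13.
A7 does not apply.
A8 applies: 13 + 3 = 16.
Final offense level: 16.
Criminal history: 1 prior point → Category A (0-1).
Level 16 falls in the 12-16 band.
Grid: Level 12-16 × Category A = 19-31 months.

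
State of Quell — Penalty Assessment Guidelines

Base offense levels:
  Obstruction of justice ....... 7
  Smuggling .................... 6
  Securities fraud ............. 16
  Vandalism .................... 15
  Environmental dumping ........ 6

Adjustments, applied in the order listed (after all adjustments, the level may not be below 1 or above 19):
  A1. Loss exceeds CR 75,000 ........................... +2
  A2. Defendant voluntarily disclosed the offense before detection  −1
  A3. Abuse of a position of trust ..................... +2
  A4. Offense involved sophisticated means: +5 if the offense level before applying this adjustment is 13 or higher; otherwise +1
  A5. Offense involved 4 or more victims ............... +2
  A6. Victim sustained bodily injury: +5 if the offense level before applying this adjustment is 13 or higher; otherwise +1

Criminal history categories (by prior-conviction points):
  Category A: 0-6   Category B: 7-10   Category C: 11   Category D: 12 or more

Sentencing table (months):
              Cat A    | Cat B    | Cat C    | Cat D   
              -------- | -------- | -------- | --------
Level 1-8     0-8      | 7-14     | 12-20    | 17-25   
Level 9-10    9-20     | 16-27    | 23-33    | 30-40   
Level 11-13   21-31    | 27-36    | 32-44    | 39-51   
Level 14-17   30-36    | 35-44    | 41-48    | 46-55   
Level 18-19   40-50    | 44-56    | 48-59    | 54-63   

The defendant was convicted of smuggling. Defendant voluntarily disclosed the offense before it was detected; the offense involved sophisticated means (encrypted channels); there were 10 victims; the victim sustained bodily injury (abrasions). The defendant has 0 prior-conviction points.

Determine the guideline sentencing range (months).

Base offense level for smuggling: 6.
A1 does not apply.
A2 applies: 6 − 1 = 5.
A3 does not apply.
A4 applies (level before this adjustment is 5 < 13, so +1): 5 + 1 = 6.
A5 applies: 6 + 2 = 8.
A6 applies (level before this adjustment is 8 < 13, so +1): 8 + 1 = 9.
Final offense level: 9.
Criminal history: 0 prior points → Category A (0-6).
Level 9 falls in the 9-10 band.
Grid: Level 9-10 × Category A = 9-20 months.

9-20 months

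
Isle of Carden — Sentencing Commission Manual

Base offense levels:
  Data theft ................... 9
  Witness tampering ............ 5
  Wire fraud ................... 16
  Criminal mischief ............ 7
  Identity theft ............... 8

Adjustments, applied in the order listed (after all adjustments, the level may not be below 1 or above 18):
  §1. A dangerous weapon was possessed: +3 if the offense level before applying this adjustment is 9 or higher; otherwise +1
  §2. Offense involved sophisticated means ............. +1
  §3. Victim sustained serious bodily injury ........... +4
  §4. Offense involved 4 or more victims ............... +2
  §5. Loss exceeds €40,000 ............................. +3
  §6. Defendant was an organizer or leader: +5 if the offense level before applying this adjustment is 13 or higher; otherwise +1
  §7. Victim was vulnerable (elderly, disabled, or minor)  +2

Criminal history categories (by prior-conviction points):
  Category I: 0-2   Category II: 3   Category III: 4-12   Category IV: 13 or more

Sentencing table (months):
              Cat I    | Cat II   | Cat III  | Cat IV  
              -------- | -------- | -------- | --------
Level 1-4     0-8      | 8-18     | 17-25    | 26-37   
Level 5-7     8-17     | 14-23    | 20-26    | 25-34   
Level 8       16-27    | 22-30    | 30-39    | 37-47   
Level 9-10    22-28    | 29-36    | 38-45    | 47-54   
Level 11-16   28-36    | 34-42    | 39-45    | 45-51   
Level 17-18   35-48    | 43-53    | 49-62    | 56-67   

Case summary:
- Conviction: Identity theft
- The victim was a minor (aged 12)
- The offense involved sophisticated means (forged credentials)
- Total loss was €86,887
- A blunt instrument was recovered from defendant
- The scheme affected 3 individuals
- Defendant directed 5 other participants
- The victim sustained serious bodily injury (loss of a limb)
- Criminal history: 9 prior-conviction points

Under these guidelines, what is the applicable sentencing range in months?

Base offense level for identity theft: 8.
§1 applies (level before this adjustment is 8 < 9, so +1): 8 + 1 = 9.
§2 applies: 9 + 1 = 10.
§3 applies: 10 + 4 = 14.
§4 does not apply.
§5 applies: 14 + 3 = 17.
§6 applies (level before this adjustment is 17 ≥ 13, so +5): 17 + 5 = 22.
§7 applies: 22 + 2 = 24.
Level 24 exceeds the maximum of 18; capped at 18.
Final offense level: 18.
Criminal history: 9 prior points → Category III (4-12).
Level 18 falls in the 17-18 band.
Grid: Level 17-18 × Category III = 49-62 months.

49-62 months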